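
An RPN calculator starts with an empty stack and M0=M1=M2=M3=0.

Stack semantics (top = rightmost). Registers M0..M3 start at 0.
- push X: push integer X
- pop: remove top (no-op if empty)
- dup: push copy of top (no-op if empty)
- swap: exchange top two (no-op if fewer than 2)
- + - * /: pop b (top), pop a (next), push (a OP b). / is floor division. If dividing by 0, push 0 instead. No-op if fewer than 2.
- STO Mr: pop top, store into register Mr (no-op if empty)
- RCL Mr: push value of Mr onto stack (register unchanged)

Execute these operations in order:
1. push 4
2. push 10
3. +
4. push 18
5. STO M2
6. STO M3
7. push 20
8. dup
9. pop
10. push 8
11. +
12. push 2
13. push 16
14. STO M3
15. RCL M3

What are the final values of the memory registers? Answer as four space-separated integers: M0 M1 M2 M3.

Answer: 0 0 18 16

Derivation:
After op 1 (push 4): stack=[4] mem=[0,0,0,0]
After op 2 (push 10): stack=[4,10] mem=[0,0,0,0]
After op 3 (+): stack=[14] mem=[0,0,0,0]
After op 4 (push 18): stack=[14,18] mem=[0,0,0,0]
After op 5 (STO M2): stack=[14] mem=[0,0,18,0]
After op 6 (STO M3): stack=[empty] mem=[0,0,18,14]
After op 7 (push 20): stack=[20] mem=[0,0,18,14]
After op 8 (dup): stack=[20,20] mem=[0,0,18,14]
After op 9 (pop): stack=[20] mem=[0,0,18,14]
After op 10 (push 8): stack=[20,8] mem=[0,0,18,14]
After op 11 (+): stack=[28] mem=[0,0,18,14]
After op 12 (push 2): stack=[28,2] mem=[0,0,18,14]
After op 13 (push 16): stack=[28,2,16] mem=[0,0,18,14]
After op 14 (STO M3): stack=[28,2] mem=[0,0,18,16]
After op 15 (RCL M3): stack=[28,2,16] mem=[0,0,18,16]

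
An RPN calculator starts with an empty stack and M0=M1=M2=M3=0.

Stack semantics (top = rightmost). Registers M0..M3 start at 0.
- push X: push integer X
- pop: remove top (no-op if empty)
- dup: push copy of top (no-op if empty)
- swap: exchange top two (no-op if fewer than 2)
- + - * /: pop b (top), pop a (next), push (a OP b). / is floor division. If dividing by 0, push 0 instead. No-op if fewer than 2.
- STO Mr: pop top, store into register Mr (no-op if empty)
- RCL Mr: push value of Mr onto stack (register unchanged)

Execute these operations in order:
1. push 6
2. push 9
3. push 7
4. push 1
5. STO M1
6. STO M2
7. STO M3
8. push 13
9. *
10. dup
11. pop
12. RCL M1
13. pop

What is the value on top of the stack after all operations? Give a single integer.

Answer: 78

Derivation:
After op 1 (push 6): stack=[6] mem=[0,0,0,0]
After op 2 (push 9): stack=[6,9] mem=[0,0,0,0]
After op 3 (push 7): stack=[6,9,7] mem=[0,0,0,0]
After op 4 (push 1): stack=[6,9,7,1] mem=[0,0,0,0]
After op 5 (STO M1): stack=[6,9,7] mem=[0,1,0,0]
After op 6 (STO M2): stack=[6,9] mem=[0,1,7,0]
After op 7 (STO M3): stack=[6] mem=[0,1,7,9]
After op 8 (push 13): stack=[6,13] mem=[0,1,7,9]
After op 9 (*): stack=[78] mem=[0,1,7,9]
After op 10 (dup): stack=[78,78] mem=[0,1,7,9]
After op 11 (pop): stack=[78] mem=[0,1,7,9]
After op 12 (RCL M1): stack=[78,1] mem=[0,1,7,9]
After op 13 (pop): stack=[78] mem=[0,1,7,9]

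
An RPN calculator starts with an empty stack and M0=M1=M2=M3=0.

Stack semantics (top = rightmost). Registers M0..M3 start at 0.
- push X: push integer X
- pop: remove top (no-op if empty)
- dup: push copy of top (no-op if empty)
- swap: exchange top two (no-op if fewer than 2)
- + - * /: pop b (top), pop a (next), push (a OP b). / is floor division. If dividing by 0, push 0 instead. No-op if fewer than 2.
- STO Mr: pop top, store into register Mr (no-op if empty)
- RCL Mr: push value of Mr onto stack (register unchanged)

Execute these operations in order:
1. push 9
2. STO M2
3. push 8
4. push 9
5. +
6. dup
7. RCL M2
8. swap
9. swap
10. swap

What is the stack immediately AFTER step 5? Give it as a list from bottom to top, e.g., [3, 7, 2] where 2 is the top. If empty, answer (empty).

After op 1 (push 9): stack=[9] mem=[0,0,0,0]
After op 2 (STO M2): stack=[empty] mem=[0,0,9,0]
After op 3 (push 8): stack=[8] mem=[0,0,9,0]
After op 4 (push 9): stack=[8,9] mem=[0,0,9,0]
After op 5 (+): stack=[17] mem=[0,0,9,0]

[17]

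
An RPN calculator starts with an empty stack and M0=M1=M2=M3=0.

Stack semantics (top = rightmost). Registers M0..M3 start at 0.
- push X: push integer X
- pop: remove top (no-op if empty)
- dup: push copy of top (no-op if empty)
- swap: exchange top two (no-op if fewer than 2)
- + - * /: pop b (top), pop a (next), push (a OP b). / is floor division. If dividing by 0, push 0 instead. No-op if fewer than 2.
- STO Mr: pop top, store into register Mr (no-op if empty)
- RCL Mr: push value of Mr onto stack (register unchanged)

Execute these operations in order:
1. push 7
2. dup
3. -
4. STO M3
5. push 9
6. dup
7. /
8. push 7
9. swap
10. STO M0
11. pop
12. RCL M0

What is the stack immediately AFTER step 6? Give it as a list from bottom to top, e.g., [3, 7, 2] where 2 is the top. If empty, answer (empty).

After op 1 (push 7): stack=[7] mem=[0,0,0,0]
After op 2 (dup): stack=[7,7] mem=[0,0,0,0]
After op 3 (-): stack=[0] mem=[0,0,0,0]
After op 4 (STO M3): stack=[empty] mem=[0,0,0,0]
After op 5 (push 9): stack=[9] mem=[0,0,0,0]
After op 6 (dup): stack=[9,9] mem=[0,0,0,0]

[9, 9]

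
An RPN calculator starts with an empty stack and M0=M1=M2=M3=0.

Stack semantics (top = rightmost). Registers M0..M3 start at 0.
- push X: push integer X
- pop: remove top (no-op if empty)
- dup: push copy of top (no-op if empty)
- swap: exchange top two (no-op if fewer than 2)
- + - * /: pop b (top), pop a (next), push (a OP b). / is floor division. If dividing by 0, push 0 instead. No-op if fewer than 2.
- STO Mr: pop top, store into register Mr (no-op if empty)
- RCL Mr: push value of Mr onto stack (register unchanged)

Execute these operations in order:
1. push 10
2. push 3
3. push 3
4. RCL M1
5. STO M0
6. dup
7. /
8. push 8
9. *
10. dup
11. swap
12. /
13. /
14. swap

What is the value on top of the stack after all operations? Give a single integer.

Answer: 10

Derivation:
After op 1 (push 10): stack=[10] mem=[0,0,0,0]
After op 2 (push 3): stack=[10,3] mem=[0,0,0,0]
After op 3 (push 3): stack=[10,3,3] mem=[0,0,0,0]
After op 4 (RCL M1): stack=[10,3,3,0] mem=[0,0,0,0]
After op 5 (STO M0): stack=[10,3,3] mem=[0,0,0,0]
After op 6 (dup): stack=[10,3,3,3] mem=[0,0,0,0]
After op 7 (/): stack=[10,3,1] mem=[0,0,0,0]
After op 8 (push 8): stack=[10,3,1,8] mem=[0,0,0,0]
After op 9 (*): stack=[10,3,8] mem=[0,0,0,0]
After op 10 (dup): stack=[10,3,8,8] mem=[0,0,0,0]
After op 11 (swap): stack=[10,3,8,8] mem=[0,0,0,0]
After op 12 (/): stack=[10,3,1] mem=[0,0,0,0]
After op 13 (/): stack=[10,3] mem=[0,0,0,0]
After op 14 (swap): stack=[3,10] mem=[0,0,0,0]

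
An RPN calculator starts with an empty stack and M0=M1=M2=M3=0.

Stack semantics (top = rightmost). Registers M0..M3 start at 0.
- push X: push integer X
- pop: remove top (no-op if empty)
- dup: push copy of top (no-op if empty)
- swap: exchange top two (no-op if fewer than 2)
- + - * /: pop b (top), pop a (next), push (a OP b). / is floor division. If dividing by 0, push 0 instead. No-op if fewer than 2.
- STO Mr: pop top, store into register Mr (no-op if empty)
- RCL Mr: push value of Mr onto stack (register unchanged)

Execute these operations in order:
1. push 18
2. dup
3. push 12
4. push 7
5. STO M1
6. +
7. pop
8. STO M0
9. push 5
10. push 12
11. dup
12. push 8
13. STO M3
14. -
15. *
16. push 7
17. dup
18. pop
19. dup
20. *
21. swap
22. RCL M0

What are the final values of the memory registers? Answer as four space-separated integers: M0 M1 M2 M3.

After op 1 (push 18): stack=[18] mem=[0,0,0,0]
After op 2 (dup): stack=[18,18] mem=[0,0,0,0]
After op 3 (push 12): stack=[18,18,12] mem=[0,0,0,0]
After op 4 (push 7): stack=[18,18,12,7] mem=[0,0,0,0]
After op 5 (STO M1): stack=[18,18,12] mem=[0,7,0,0]
After op 6 (+): stack=[18,30] mem=[0,7,0,0]
After op 7 (pop): stack=[18] mem=[0,7,0,0]
After op 8 (STO M0): stack=[empty] mem=[18,7,0,0]
After op 9 (push 5): stack=[5] mem=[18,7,0,0]
After op 10 (push 12): stack=[5,12] mem=[18,7,0,0]
After op 11 (dup): stack=[5,12,12] mem=[18,7,0,0]
After op 12 (push 8): stack=[5,12,12,8] mem=[18,7,0,0]
After op 13 (STO M3): stack=[5,12,12] mem=[18,7,0,8]
After op 14 (-): stack=[5,0] mem=[18,7,0,8]
After op 15 (*): stack=[0] mem=[18,7,0,8]
After op 16 (push 7): stack=[0,7] mem=[18,7,0,8]
After op 17 (dup): stack=[0,7,7] mem=[18,7,0,8]
After op 18 (pop): stack=[0,7] mem=[18,7,0,8]
After op 19 (dup): stack=[0,7,7] mem=[18,7,0,8]
After op 20 (*): stack=[0,49] mem=[18,7,0,8]
After op 21 (swap): stack=[49,0] mem=[18,7,0,8]
After op 22 (RCL M0): stack=[49,0,18] mem=[18,7,0,8]

Answer: 18 7 0 8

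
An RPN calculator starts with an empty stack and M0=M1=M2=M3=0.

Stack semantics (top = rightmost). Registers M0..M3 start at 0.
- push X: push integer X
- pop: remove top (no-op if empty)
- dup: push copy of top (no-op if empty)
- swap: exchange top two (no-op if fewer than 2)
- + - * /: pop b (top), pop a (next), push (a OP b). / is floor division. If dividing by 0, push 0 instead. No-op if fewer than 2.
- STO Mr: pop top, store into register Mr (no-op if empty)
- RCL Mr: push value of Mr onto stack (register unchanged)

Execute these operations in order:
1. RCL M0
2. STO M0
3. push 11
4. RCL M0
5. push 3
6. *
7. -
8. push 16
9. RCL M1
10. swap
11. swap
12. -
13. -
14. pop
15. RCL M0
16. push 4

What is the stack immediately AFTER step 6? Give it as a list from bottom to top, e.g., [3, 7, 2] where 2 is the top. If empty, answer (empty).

After op 1 (RCL M0): stack=[0] mem=[0,0,0,0]
After op 2 (STO M0): stack=[empty] mem=[0,0,0,0]
After op 3 (push 11): stack=[11] mem=[0,0,0,0]
After op 4 (RCL M0): stack=[11,0] mem=[0,0,0,0]
After op 5 (push 3): stack=[11,0,3] mem=[0,0,0,0]
After op 6 (*): stack=[11,0] mem=[0,0,0,0]

[11, 0]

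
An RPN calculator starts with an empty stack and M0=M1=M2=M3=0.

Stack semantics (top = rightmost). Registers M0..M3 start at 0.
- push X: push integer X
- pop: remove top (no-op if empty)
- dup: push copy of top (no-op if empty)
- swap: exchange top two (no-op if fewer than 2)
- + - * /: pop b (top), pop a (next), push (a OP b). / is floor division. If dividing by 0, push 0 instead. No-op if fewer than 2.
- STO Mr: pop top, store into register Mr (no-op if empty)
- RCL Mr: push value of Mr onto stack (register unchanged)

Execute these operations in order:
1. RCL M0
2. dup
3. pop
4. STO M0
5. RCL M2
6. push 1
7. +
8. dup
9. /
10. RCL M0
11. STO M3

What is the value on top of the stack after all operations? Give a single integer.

Answer: 1

Derivation:
After op 1 (RCL M0): stack=[0] mem=[0,0,0,0]
After op 2 (dup): stack=[0,0] mem=[0,0,0,0]
After op 3 (pop): stack=[0] mem=[0,0,0,0]
After op 4 (STO M0): stack=[empty] mem=[0,0,0,0]
After op 5 (RCL M2): stack=[0] mem=[0,0,0,0]
After op 6 (push 1): stack=[0,1] mem=[0,0,0,0]
After op 7 (+): stack=[1] mem=[0,0,0,0]
After op 8 (dup): stack=[1,1] mem=[0,0,0,0]
After op 9 (/): stack=[1] mem=[0,0,0,0]
After op 10 (RCL M0): stack=[1,0] mem=[0,0,0,0]
After op 11 (STO M3): stack=[1] mem=[0,0,0,0]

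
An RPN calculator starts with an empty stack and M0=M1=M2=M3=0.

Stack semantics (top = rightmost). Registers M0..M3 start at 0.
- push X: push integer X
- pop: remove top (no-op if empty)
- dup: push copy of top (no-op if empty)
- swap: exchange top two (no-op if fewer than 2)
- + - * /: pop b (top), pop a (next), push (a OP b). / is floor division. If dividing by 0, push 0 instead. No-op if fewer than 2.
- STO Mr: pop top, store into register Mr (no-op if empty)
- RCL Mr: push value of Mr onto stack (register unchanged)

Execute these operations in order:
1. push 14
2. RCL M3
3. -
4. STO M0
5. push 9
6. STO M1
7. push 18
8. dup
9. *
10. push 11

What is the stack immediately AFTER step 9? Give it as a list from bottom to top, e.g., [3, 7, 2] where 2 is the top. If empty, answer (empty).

After op 1 (push 14): stack=[14] mem=[0,0,0,0]
After op 2 (RCL M3): stack=[14,0] mem=[0,0,0,0]
After op 3 (-): stack=[14] mem=[0,0,0,0]
After op 4 (STO M0): stack=[empty] mem=[14,0,0,0]
After op 5 (push 9): stack=[9] mem=[14,0,0,0]
After op 6 (STO M1): stack=[empty] mem=[14,9,0,0]
After op 7 (push 18): stack=[18] mem=[14,9,0,0]
After op 8 (dup): stack=[18,18] mem=[14,9,0,0]
After op 9 (*): stack=[324] mem=[14,9,0,0]

[324]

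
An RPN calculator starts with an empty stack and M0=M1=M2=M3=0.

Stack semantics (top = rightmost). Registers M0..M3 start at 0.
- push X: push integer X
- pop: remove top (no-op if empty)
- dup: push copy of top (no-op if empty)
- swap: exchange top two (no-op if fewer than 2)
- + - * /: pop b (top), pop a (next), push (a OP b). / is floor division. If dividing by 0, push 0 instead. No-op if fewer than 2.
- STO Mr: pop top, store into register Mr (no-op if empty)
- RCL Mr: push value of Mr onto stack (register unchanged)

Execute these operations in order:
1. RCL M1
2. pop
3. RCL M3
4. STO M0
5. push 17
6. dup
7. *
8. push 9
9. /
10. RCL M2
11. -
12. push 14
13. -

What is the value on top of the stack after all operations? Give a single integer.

Answer: 18

Derivation:
After op 1 (RCL M1): stack=[0] mem=[0,0,0,0]
After op 2 (pop): stack=[empty] mem=[0,0,0,0]
After op 3 (RCL M3): stack=[0] mem=[0,0,0,0]
After op 4 (STO M0): stack=[empty] mem=[0,0,0,0]
After op 5 (push 17): stack=[17] mem=[0,0,0,0]
After op 6 (dup): stack=[17,17] mem=[0,0,0,0]
After op 7 (*): stack=[289] mem=[0,0,0,0]
After op 8 (push 9): stack=[289,9] mem=[0,0,0,0]
After op 9 (/): stack=[32] mem=[0,0,0,0]
After op 10 (RCL M2): stack=[32,0] mem=[0,0,0,0]
After op 11 (-): stack=[32] mem=[0,0,0,0]
After op 12 (push 14): stack=[32,14] mem=[0,0,0,0]
After op 13 (-): stack=[18] mem=[0,0,0,0]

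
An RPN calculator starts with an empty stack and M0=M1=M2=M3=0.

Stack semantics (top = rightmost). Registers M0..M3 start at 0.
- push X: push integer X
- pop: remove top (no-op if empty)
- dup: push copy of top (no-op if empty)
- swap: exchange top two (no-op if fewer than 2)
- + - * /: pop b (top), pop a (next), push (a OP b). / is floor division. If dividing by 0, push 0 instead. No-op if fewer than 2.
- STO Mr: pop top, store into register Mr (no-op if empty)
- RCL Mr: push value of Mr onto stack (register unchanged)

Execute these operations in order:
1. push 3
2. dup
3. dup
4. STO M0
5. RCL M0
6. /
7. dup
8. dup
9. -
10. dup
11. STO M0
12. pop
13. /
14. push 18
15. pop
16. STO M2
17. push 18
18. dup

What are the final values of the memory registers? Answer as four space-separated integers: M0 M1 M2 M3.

After op 1 (push 3): stack=[3] mem=[0,0,0,0]
After op 2 (dup): stack=[3,3] mem=[0,0,0,0]
After op 3 (dup): stack=[3,3,3] mem=[0,0,0,0]
After op 4 (STO M0): stack=[3,3] mem=[3,0,0,0]
After op 5 (RCL M0): stack=[3,3,3] mem=[3,0,0,0]
After op 6 (/): stack=[3,1] mem=[3,0,0,0]
After op 7 (dup): stack=[3,1,1] mem=[3,0,0,0]
After op 8 (dup): stack=[3,1,1,1] mem=[3,0,0,0]
After op 9 (-): stack=[3,1,0] mem=[3,0,0,0]
After op 10 (dup): stack=[3,1,0,0] mem=[3,0,0,0]
After op 11 (STO M0): stack=[3,1,0] mem=[0,0,0,0]
After op 12 (pop): stack=[3,1] mem=[0,0,0,0]
After op 13 (/): stack=[3] mem=[0,0,0,0]
After op 14 (push 18): stack=[3,18] mem=[0,0,0,0]
After op 15 (pop): stack=[3] mem=[0,0,0,0]
After op 16 (STO M2): stack=[empty] mem=[0,0,3,0]
After op 17 (push 18): stack=[18] mem=[0,0,3,0]
After op 18 (dup): stack=[18,18] mem=[0,0,3,0]

Answer: 0 0 3 0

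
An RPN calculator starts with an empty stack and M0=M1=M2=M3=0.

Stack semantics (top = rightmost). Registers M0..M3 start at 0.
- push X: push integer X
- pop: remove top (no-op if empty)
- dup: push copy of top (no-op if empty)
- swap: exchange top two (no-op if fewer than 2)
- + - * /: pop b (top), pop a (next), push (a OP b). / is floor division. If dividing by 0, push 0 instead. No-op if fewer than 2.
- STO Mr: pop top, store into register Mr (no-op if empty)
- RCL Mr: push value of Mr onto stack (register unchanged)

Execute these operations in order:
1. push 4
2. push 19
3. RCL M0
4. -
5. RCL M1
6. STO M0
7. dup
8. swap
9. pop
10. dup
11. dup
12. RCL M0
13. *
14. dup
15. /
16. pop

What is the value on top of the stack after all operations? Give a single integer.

Answer: 19

Derivation:
After op 1 (push 4): stack=[4] mem=[0,0,0,0]
After op 2 (push 19): stack=[4,19] mem=[0,0,0,0]
After op 3 (RCL M0): stack=[4,19,0] mem=[0,0,0,0]
After op 4 (-): stack=[4,19] mem=[0,0,0,0]
After op 5 (RCL M1): stack=[4,19,0] mem=[0,0,0,0]
After op 6 (STO M0): stack=[4,19] mem=[0,0,0,0]
After op 7 (dup): stack=[4,19,19] mem=[0,0,0,0]
After op 8 (swap): stack=[4,19,19] mem=[0,0,0,0]
After op 9 (pop): stack=[4,19] mem=[0,0,0,0]
After op 10 (dup): stack=[4,19,19] mem=[0,0,0,0]
After op 11 (dup): stack=[4,19,19,19] mem=[0,0,0,0]
After op 12 (RCL M0): stack=[4,19,19,19,0] mem=[0,0,0,0]
After op 13 (*): stack=[4,19,19,0] mem=[0,0,0,0]
After op 14 (dup): stack=[4,19,19,0,0] mem=[0,0,0,0]
After op 15 (/): stack=[4,19,19,0] mem=[0,0,0,0]
After op 16 (pop): stack=[4,19,19] mem=[0,0,0,0]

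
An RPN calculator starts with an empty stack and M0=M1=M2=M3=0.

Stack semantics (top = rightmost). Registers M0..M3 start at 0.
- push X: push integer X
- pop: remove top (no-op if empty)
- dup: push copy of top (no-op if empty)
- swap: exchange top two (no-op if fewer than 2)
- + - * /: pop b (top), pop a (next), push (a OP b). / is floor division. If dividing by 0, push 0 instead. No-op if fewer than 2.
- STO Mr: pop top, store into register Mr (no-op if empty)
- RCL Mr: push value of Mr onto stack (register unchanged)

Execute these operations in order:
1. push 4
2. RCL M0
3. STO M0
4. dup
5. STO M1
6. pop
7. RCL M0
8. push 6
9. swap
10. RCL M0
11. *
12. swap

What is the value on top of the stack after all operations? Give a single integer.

Answer: 6

Derivation:
After op 1 (push 4): stack=[4] mem=[0,0,0,0]
After op 2 (RCL M0): stack=[4,0] mem=[0,0,0,0]
After op 3 (STO M0): stack=[4] mem=[0,0,0,0]
After op 4 (dup): stack=[4,4] mem=[0,0,0,0]
After op 5 (STO M1): stack=[4] mem=[0,4,0,0]
After op 6 (pop): stack=[empty] mem=[0,4,0,0]
After op 7 (RCL M0): stack=[0] mem=[0,4,0,0]
After op 8 (push 6): stack=[0,6] mem=[0,4,0,0]
After op 9 (swap): stack=[6,0] mem=[0,4,0,0]
After op 10 (RCL M0): stack=[6,0,0] mem=[0,4,0,0]
After op 11 (*): stack=[6,0] mem=[0,4,0,0]
After op 12 (swap): stack=[0,6] mem=[0,4,0,0]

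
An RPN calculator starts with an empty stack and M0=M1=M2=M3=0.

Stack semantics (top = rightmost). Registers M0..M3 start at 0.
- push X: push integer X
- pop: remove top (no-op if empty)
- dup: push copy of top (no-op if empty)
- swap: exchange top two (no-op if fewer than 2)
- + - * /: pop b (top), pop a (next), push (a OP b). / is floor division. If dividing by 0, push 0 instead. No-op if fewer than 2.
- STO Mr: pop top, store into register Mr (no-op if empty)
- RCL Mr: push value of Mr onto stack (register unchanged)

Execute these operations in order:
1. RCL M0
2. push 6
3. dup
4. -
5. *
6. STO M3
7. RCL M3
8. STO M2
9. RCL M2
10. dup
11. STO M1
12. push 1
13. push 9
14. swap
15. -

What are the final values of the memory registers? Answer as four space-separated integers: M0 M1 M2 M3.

Answer: 0 0 0 0

Derivation:
After op 1 (RCL M0): stack=[0] mem=[0,0,0,0]
After op 2 (push 6): stack=[0,6] mem=[0,0,0,0]
After op 3 (dup): stack=[0,6,6] mem=[0,0,0,0]
After op 4 (-): stack=[0,0] mem=[0,0,0,0]
After op 5 (*): stack=[0] mem=[0,0,0,0]
After op 6 (STO M3): stack=[empty] mem=[0,0,0,0]
After op 7 (RCL M3): stack=[0] mem=[0,0,0,0]
After op 8 (STO M2): stack=[empty] mem=[0,0,0,0]
After op 9 (RCL M2): stack=[0] mem=[0,0,0,0]
After op 10 (dup): stack=[0,0] mem=[0,0,0,0]
After op 11 (STO M1): stack=[0] mem=[0,0,0,0]
After op 12 (push 1): stack=[0,1] mem=[0,0,0,0]
After op 13 (push 9): stack=[0,1,9] mem=[0,0,0,0]
After op 14 (swap): stack=[0,9,1] mem=[0,0,0,0]
After op 15 (-): stack=[0,8] mem=[0,0,0,0]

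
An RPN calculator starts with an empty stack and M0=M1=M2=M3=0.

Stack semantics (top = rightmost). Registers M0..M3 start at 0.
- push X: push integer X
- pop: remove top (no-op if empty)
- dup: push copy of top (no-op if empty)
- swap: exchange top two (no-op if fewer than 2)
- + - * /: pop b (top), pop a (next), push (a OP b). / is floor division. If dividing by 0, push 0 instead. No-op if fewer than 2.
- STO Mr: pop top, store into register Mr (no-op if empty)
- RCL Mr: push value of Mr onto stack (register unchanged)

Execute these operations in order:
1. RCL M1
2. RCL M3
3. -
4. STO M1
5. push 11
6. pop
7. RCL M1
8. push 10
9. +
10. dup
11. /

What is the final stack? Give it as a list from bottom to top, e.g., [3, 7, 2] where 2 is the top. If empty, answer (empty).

Answer: [1]

Derivation:
After op 1 (RCL M1): stack=[0] mem=[0,0,0,0]
After op 2 (RCL M3): stack=[0,0] mem=[0,0,0,0]
After op 3 (-): stack=[0] mem=[0,0,0,0]
After op 4 (STO M1): stack=[empty] mem=[0,0,0,0]
After op 5 (push 11): stack=[11] mem=[0,0,0,0]
After op 6 (pop): stack=[empty] mem=[0,0,0,0]
After op 7 (RCL M1): stack=[0] mem=[0,0,0,0]
After op 8 (push 10): stack=[0,10] mem=[0,0,0,0]
After op 9 (+): stack=[10] mem=[0,0,0,0]
After op 10 (dup): stack=[10,10] mem=[0,0,0,0]
After op 11 (/): stack=[1] mem=[0,0,0,0]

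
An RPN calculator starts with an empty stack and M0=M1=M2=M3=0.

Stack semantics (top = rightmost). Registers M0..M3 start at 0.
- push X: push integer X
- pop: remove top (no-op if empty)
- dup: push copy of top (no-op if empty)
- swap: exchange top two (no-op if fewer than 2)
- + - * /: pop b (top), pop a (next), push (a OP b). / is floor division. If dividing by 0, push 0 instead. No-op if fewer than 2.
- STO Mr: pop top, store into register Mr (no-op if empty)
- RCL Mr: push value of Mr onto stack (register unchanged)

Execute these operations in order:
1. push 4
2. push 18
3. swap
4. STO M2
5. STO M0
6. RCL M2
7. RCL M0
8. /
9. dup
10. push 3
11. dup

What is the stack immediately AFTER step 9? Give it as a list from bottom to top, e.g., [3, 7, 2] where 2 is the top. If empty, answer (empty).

After op 1 (push 4): stack=[4] mem=[0,0,0,0]
After op 2 (push 18): stack=[4,18] mem=[0,0,0,0]
After op 3 (swap): stack=[18,4] mem=[0,0,0,0]
After op 4 (STO M2): stack=[18] mem=[0,0,4,0]
After op 5 (STO M0): stack=[empty] mem=[18,0,4,0]
After op 6 (RCL M2): stack=[4] mem=[18,0,4,0]
After op 7 (RCL M0): stack=[4,18] mem=[18,0,4,0]
After op 8 (/): stack=[0] mem=[18,0,4,0]
After op 9 (dup): stack=[0,0] mem=[18,0,4,0]

[0, 0]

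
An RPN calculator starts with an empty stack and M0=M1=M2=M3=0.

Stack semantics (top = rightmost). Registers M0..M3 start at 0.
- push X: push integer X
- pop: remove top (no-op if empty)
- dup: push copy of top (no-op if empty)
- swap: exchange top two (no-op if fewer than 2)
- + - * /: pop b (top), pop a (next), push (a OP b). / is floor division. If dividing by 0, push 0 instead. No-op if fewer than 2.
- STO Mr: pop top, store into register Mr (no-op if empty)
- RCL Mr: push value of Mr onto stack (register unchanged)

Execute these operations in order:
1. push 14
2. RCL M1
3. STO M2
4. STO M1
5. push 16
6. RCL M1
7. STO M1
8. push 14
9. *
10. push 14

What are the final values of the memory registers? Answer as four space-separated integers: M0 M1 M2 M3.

After op 1 (push 14): stack=[14] mem=[0,0,0,0]
After op 2 (RCL M1): stack=[14,0] mem=[0,0,0,0]
After op 3 (STO M2): stack=[14] mem=[0,0,0,0]
After op 4 (STO M1): stack=[empty] mem=[0,14,0,0]
After op 5 (push 16): stack=[16] mem=[0,14,0,0]
After op 6 (RCL M1): stack=[16,14] mem=[0,14,0,0]
After op 7 (STO M1): stack=[16] mem=[0,14,0,0]
After op 8 (push 14): stack=[16,14] mem=[0,14,0,0]
After op 9 (*): stack=[224] mem=[0,14,0,0]
After op 10 (push 14): stack=[224,14] mem=[0,14,0,0]

Answer: 0 14 0 0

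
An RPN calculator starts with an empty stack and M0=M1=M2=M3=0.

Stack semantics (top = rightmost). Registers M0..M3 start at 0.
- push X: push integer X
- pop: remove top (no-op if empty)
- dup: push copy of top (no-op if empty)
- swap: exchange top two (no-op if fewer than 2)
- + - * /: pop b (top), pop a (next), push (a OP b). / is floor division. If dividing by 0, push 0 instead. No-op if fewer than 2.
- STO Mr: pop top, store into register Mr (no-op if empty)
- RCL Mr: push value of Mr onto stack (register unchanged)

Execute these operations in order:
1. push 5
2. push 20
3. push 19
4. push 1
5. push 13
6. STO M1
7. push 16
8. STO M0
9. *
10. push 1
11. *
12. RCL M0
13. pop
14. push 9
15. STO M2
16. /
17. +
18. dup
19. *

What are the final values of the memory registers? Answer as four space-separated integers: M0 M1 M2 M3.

After op 1 (push 5): stack=[5] mem=[0,0,0,0]
After op 2 (push 20): stack=[5,20] mem=[0,0,0,0]
After op 3 (push 19): stack=[5,20,19] mem=[0,0,0,0]
After op 4 (push 1): stack=[5,20,19,1] mem=[0,0,0,0]
After op 5 (push 13): stack=[5,20,19,1,13] mem=[0,0,0,0]
After op 6 (STO M1): stack=[5,20,19,1] mem=[0,13,0,0]
After op 7 (push 16): stack=[5,20,19,1,16] mem=[0,13,0,0]
After op 8 (STO M0): stack=[5,20,19,1] mem=[16,13,0,0]
After op 9 (*): stack=[5,20,19] mem=[16,13,0,0]
After op 10 (push 1): stack=[5,20,19,1] mem=[16,13,0,0]
After op 11 (*): stack=[5,20,19] mem=[16,13,0,0]
After op 12 (RCL M0): stack=[5,20,19,16] mem=[16,13,0,0]
After op 13 (pop): stack=[5,20,19] mem=[16,13,0,0]
After op 14 (push 9): stack=[5,20,19,9] mem=[16,13,0,0]
After op 15 (STO M2): stack=[5,20,19] mem=[16,13,9,0]
After op 16 (/): stack=[5,1] mem=[16,13,9,0]
After op 17 (+): stack=[6] mem=[16,13,9,0]
After op 18 (dup): stack=[6,6] mem=[16,13,9,0]
After op 19 (*): stack=[36] mem=[16,13,9,0]

Answer: 16 13 9 0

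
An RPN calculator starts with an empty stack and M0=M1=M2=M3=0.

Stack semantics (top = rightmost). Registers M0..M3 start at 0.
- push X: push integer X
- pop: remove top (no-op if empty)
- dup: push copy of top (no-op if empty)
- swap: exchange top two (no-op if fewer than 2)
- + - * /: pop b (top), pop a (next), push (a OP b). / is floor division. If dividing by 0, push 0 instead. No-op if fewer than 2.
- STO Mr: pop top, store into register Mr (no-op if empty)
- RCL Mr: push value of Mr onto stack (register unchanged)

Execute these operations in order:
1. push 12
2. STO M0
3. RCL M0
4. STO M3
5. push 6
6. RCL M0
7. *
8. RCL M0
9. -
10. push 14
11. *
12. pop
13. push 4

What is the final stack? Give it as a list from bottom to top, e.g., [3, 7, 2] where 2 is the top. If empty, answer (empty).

After op 1 (push 12): stack=[12] mem=[0,0,0,0]
After op 2 (STO M0): stack=[empty] mem=[12,0,0,0]
After op 3 (RCL M0): stack=[12] mem=[12,0,0,0]
After op 4 (STO M3): stack=[empty] mem=[12,0,0,12]
After op 5 (push 6): stack=[6] mem=[12,0,0,12]
After op 6 (RCL M0): stack=[6,12] mem=[12,0,0,12]
After op 7 (*): stack=[72] mem=[12,0,0,12]
After op 8 (RCL M0): stack=[72,12] mem=[12,0,0,12]
After op 9 (-): stack=[60] mem=[12,0,0,12]
After op 10 (push 14): stack=[60,14] mem=[12,0,0,12]
After op 11 (*): stack=[840] mem=[12,0,0,12]
After op 12 (pop): stack=[empty] mem=[12,0,0,12]
After op 13 (push 4): stack=[4] mem=[12,0,0,12]

Answer: [4]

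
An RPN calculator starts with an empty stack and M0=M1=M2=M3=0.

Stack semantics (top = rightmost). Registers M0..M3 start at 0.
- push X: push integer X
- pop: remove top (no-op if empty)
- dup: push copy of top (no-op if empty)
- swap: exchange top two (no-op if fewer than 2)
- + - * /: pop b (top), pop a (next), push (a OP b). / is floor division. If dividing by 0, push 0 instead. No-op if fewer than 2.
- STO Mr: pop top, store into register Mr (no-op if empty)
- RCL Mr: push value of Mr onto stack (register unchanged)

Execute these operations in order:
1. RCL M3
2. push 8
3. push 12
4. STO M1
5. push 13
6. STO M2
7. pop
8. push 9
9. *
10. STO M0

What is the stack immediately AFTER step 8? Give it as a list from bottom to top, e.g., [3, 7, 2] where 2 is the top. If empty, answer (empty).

After op 1 (RCL M3): stack=[0] mem=[0,0,0,0]
After op 2 (push 8): stack=[0,8] mem=[0,0,0,0]
After op 3 (push 12): stack=[0,8,12] mem=[0,0,0,0]
After op 4 (STO M1): stack=[0,8] mem=[0,12,0,0]
After op 5 (push 13): stack=[0,8,13] mem=[0,12,0,0]
After op 6 (STO M2): stack=[0,8] mem=[0,12,13,0]
After op 7 (pop): stack=[0] mem=[0,12,13,0]
After op 8 (push 9): stack=[0,9] mem=[0,12,13,0]

[0, 9]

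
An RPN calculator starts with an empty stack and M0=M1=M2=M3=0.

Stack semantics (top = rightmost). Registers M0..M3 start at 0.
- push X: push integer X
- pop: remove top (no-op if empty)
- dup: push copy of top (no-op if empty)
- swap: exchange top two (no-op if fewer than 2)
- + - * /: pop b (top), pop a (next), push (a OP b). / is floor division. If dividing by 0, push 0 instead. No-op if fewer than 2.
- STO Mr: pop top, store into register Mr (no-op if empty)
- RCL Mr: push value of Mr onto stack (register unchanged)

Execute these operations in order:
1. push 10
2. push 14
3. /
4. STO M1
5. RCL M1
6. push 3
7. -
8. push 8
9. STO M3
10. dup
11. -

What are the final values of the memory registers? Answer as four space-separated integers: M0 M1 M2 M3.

Answer: 0 0 0 8

Derivation:
After op 1 (push 10): stack=[10] mem=[0,0,0,0]
After op 2 (push 14): stack=[10,14] mem=[0,0,0,0]
After op 3 (/): stack=[0] mem=[0,0,0,0]
After op 4 (STO M1): stack=[empty] mem=[0,0,0,0]
After op 5 (RCL M1): stack=[0] mem=[0,0,0,0]
After op 6 (push 3): stack=[0,3] mem=[0,0,0,0]
After op 7 (-): stack=[-3] mem=[0,0,0,0]
After op 8 (push 8): stack=[-3,8] mem=[0,0,0,0]
After op 9 (STO M3): stack=[-3] mem=[0,0,0,8]
After op 10 (dup): stack=[-3,-3] mem=[0,0,0,8]
After op 11 (-): stack=[0] mem=[0,0,0,8]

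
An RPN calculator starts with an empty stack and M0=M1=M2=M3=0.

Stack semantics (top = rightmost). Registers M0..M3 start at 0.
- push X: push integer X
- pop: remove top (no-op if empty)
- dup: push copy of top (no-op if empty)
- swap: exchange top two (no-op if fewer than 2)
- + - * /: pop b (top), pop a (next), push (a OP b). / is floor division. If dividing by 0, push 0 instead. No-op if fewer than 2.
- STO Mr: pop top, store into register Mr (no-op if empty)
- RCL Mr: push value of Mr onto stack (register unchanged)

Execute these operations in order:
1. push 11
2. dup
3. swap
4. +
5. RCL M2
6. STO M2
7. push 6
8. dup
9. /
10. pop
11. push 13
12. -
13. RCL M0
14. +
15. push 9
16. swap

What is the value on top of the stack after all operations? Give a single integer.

After op 1 (push 11): stack=[11] mem=[0,0,0,0]
After op 2 (dup): stack=[11,11] mem=[0,0,0,0]
After op 3 (swap): stack=[11,11] mem=[0,0,0,0]
After op 4 (+): stack=[22] mem=[0,0,0,0]
After op 5 (RCL M2): stack=[22,0] mem=[0,0,0,0]
After op 6 (STO M2): stack=[22] mem=[0,0,0,0]
After op 7 (push 6): stack=[22,6] mem=[0,0,0,0]
After op 8 (dup): stack=[22,6,6] mem=[0,0,0,0]
After op 9 (/): stack=[22,1] mem=[0,0,0,0]
After op 10 (pop): stack=[22] mem=[0,0,0,0]
After op 11 (push 13): stack=[22,13] mem=[0,0,0,0]
After op 12 (-): stack=[9] mem=[0,0,0,0]
After op 13 (RCL M0): stack=[9,0] mem=[0,0,0,0]
After op 14 (+): stack=[9] mem=[0,0,0,0]
After op 15 (push 9): stack=[9,9] mem=[0,0,0,0]
After op 16 (swap): stack=[9,9] mem=[0,0,0,0]

Answer: 9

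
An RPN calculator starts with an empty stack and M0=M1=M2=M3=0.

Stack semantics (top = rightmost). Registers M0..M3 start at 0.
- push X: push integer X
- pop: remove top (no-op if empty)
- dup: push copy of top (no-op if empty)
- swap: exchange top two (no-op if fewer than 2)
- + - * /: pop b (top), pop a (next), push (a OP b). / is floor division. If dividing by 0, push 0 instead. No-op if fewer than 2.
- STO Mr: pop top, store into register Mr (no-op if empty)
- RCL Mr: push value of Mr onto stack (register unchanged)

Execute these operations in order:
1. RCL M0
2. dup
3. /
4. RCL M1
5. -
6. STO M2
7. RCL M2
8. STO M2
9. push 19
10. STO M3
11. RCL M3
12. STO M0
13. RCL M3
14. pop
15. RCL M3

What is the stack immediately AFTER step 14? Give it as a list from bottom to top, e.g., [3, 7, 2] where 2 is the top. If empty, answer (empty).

After op 1 (RCL M0): stack=[0] mem=[0,0,0,0]
After op 2 (dup): stack=[0,0] mem=[0,0,0,0]
After op 3 (/): stack=[0] mem=[0,0,0,0]
After op 4 (RCL M1): stack=[0,0] mem=[0,0,0,0]
After op 5 (-): stack=[0] mem=[0,0,0,0]
After op 6 (STO M2): stack=[empty] mem=[0,0,0,0]
After op 7 (RCL M2): stack=[0] mem=[0,0,0,0]
After op 8 (STO M2): stack=[empty] mem=[0,0,0,0]
After op 9 (push 19): stack=[19] mem=[0,0,0,0]
After op 10 (STO M3): stack=[empty] mem=[0,0,0,19]
After op 11 (RCL M3): stack=[19] mem=[0,0,0,19]
After op 12 (STO M0): stack=[empty] mem=[19,0,0,19]
After op 13 (RCL M3): stack=[19] mem=[19,0,0,19]
After op 14 (pop): stack=[empty] mem=[19,0,0,19]

(empty)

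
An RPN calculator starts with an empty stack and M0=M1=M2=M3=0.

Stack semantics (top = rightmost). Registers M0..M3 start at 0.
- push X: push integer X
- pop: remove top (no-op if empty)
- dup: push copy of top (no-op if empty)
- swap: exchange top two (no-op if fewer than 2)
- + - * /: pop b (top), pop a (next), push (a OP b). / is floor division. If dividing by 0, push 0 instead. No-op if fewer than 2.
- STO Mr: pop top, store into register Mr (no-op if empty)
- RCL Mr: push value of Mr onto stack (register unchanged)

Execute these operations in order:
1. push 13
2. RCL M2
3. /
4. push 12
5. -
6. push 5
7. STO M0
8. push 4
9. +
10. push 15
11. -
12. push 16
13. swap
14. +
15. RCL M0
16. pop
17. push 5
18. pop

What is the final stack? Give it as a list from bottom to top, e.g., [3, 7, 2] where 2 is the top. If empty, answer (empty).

Answer: [-7]

Derivation:
After op 1 (push 13): stack=[13] mem=[0,0,0,0]
After op 2 (RCL M2): stack=[13,0] mem=[0,0,0,0]
After op 3 (/): stack=[0] mem=[0,0,0,0]
After op 4 (push 12): stack=[0,12] mem=[0,0,0,0]
After op 5 (-): stack=[-12] mem=[0,0,0,0]
After op 6 (push 5): stack=[-12,5] mem=[0,0,0,0]
After op 7 (STO M0): stack=[-12] mem=[5,0,0,0]
After op 8 (push 4): stack=[-12,4] mem=[5,0,0,0]
After op 9 (+): stack=[-8] mem=[5,0,0,0]
After op 10 (push 15): stack=[-8,15] mem=[5,0,0,0]
After op 11 (-): stack=[-23] mem=[5,0,0,0]
After op 12 (push 16): stack=[-23,16] mem=[5,0,0,0]
After op 13 (swap): stack=[16,-23] mem=[5,0,0,0]
After op 14 (+): stack=[-7] mem=[5,0,0,0]
After op 15 (RCL M0): stack=[-7,5] mem=[5,0,0,0]
After op 16 (pop): stack=[-7] mem=[5,0,0,0]
After op 17 (push 5): stack=[-7,5] mem=[5,0,0,0]
After op 18 (pop): stack=[-7] mem=[5,0,0,0]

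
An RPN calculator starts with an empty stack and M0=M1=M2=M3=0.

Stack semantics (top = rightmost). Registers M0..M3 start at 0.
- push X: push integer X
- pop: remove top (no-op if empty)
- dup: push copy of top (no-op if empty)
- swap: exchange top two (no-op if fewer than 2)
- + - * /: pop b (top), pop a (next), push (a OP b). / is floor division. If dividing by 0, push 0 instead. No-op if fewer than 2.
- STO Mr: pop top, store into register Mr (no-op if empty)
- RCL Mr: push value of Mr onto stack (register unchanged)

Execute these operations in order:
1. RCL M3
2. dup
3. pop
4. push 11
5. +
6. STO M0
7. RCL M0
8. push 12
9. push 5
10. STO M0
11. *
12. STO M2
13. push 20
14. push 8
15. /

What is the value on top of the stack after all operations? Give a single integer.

After op 1 (RCL M3): stack=[0] mem=[0,0,0,0]
After op 2 (dup): stack=[0,0] mem=[0,0,0,0]
After op 3 (pop): stack=[0] mem=[0,0,0,0]
After op 4 (push 11): stack=[0,11] mem=[0,0,0,0]
After op 5 (+): stack=[11] mem=[0,0,0,0]
After op 6 (STO M0): stack=[empty] mem=[11,0,0,0]
After op 7 (RCL M0): stack=[11] mem=[11,0,0,0]
After op 8 (push 12): stack=[11,12] mem=[11,0,0,0]
After op 9 (push 5): stack=[11,12,5] mem=[11,0,0,0]
After op 10 (STO M0): stack=[11,12] mem=[5,0,0,0]
After op 11 (*): stack=[132] mem=[5,0,0,0]
After op 12 (STO M2): stack=[empty] mem=[5,0,132,0]
After op 13 (push 20): stack=[20] mem=[5,0,132,0]
After op 14 (push 8): stack=[20,8] mem=[5,0,132,0]
After op 15 (/): stack=[2] mem=[5,0,132,0]

Answer: 2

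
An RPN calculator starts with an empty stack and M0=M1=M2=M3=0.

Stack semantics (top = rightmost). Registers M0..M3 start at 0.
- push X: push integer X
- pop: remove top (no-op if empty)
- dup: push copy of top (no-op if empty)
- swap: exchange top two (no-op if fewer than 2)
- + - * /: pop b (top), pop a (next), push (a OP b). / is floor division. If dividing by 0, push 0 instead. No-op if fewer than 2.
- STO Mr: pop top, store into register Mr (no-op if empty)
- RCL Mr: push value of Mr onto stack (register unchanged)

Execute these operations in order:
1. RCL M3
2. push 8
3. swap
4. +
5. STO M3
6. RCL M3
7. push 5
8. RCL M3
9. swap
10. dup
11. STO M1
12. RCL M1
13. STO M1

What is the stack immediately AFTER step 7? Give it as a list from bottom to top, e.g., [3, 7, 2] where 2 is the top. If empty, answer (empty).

After op 1 (RCL M3): stack=[0] mem=[0,0,0,0]
After op 2 (push 8): stack=[0,8] mem=[0,0,0,0]
After op 3 (swap): stack=[8,0] mem=[0,0,0,0]
After op 4 (+): stack=[8] mem=[0,0,0,0]
After op 5 (STO M3): stack=[empty] mem=[0,0,0,8]
After op 6 (RCL M3): stack=[8] mem=[0,0,0,8]
After op 7 (push 5): stack=[8,5] mem=[0,0,0,8]

[8, 5]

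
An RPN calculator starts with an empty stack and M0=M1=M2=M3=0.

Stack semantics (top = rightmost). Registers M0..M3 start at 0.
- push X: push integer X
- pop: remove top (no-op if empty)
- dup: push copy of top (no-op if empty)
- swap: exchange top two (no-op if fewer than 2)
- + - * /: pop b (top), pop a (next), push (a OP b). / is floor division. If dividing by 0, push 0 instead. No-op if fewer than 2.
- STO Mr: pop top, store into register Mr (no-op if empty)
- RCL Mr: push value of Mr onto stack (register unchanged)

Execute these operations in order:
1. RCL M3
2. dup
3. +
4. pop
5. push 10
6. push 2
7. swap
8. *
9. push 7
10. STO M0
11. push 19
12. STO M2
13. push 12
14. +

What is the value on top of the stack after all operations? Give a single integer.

After op 1 (RCL M3): stack=[0] mem=[0,0,0,0]
After op 2 (dup): stack=[0,0] mem=[0,0,0,0]
After op 3 (+): stack=[0] mem=[0,0,0,0]
After op 4 (pop): stack=[empty] mem=[0,0,0,0]
After op 5 (push 10): stack=[10] mem=[0,0,0,0]
After op 6 (push 2): stack=[10,2] mem=[0,0,0,0]
After op 7 (swap): stack=[2,10] mem=[0,0,0,0]
After op 8 (*): stack=[20] mem=[0,0,0,0]
After op 9 (push 7): stack=[20,7] mem=[0,0,0,0]
After op 10 (STO M0): stack=[20] mem=[7,0,0,0]
After op 11 (push 19): stack=[20,19] mem=[7,0,0,0]
After op 12 (STO M2): stack=[20] mem=[7,0,19,0]
After op 13 (push 12): stack=[20,12] mem=[7,0,19,0]
After op 14 (+): stack=[32] mem=[7,0,19,0]

Answer: 32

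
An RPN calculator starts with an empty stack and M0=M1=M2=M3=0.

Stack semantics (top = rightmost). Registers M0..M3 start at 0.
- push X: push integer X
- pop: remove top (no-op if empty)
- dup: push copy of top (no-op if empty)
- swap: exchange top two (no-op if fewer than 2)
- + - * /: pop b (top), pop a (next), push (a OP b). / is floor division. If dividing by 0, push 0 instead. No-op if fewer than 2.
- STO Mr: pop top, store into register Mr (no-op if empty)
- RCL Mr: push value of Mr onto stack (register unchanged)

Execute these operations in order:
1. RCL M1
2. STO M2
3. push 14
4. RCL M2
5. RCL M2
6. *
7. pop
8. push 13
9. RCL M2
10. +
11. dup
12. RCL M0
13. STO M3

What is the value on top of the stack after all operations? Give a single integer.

Answer: 13

Derivation:
After op 1 (RCL M1): stack=[0] mem=[0,0,0,0]
After op 2 (STO M2): stack=[empty] mem=[0,0,0,0]
After op 3 (push 14): stack=[14] mem=[0,0,0,0]
After op 4 (RCL M2): stack=[14,0] mem=[0,0,0,0]
After op 5 (RCL M2): stack=[14,0,0] mem=[0,0,0,0]
After op 6 (*): stack=[14,0] mem=[0,0,0,0]
After op 7 (pop): stack=[14] mem=[0,0,0,0]
After op 8 (push 13): stack=[14,13] mem=[0,0,0,0]
After op 9 (RCL M2): stack=[14,13,0] mem=[0,0,0,0]
After op 10 (+): stack=[14,13] mem=[0,0,0,0]
After op 11 (dup): stack=[14,13,13] mem=[0,0,0,0]
After op 12 (RCL M0): stack=[14,13,13,0] mem=[0,0,0,0]
After op 13 (STO M3): stack=[14,13,13] mem=[0,0,0,0]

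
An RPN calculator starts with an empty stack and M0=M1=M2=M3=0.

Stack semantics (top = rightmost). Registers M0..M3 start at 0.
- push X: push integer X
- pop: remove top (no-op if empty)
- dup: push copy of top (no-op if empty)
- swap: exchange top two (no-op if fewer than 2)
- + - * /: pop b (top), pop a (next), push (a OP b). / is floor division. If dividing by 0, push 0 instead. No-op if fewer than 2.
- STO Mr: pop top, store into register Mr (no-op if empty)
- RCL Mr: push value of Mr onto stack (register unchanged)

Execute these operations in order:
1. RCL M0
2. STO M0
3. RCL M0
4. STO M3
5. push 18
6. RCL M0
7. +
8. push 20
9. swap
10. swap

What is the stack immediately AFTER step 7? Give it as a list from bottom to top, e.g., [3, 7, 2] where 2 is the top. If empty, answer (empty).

After op 1 (RCL M0): stack=[0] mem=[0,0,0,0]
After op 2 (STO M0): stack=[empty] mem=[0,0,0,0]
After op 3 (RCL M0): stack=[0] mem=[0,0,0,0]
After op 4 (STO M3): stack=[empty] mem=[0,0,0,0]
After op 5 (push 18): stack=[18] mem=[0,0,0,0]
After op 6 (RCL M0): stack=[18,0] mem=[0,0,0,0]
After op 7 (+): stack=[18] mem=[0,0,0,0]

[18]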